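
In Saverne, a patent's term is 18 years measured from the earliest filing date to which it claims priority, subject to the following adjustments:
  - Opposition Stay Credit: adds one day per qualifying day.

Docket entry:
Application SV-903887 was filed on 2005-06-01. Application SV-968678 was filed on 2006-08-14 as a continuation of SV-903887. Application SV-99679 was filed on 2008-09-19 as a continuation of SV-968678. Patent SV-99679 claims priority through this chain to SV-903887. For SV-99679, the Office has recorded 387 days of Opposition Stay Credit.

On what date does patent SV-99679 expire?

2024-06-22

Earliest priority filing: 1 June 2005.
Base term: 1 June 2005 + 18 years → 1 June 2023.
Opposition Stay Credit: +387 days → 22 June 2024.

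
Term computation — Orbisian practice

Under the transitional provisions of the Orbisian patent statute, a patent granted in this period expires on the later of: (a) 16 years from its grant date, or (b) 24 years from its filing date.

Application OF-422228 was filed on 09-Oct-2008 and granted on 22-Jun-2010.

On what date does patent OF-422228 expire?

October 9, 2032

(a) grant + 16 years → 22 June 2026.
(b) filing + 24 years → 9 October 2032.
Later of the two: 9 October 2032.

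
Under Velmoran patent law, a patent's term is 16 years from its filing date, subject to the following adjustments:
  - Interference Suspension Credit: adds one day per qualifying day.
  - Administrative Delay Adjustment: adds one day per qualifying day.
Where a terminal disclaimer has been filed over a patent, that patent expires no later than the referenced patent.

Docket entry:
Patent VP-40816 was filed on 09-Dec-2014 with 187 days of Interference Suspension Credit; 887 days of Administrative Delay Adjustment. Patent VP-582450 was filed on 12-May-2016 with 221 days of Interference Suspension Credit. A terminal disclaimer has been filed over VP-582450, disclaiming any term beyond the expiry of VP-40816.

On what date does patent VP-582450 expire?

2032-12-19

Natural term of VP-582450:
  Base: filing + 16 years → 12 May 2032.
  Interference Suspension Credit: +221 days → 19 December 2032.
Expiry of referenced patent VP-40816:
  Base: filing + 16 years → 9 December 2030.
  Interference Suspension Credit: +187 days → 14 June 2031.
  Administrative Delay Adjustment: +887 days → 17 November 2033.
Terminal disclaimer: VP-582450 expires on the earlier of 19 December 2032 and 17 November 2033.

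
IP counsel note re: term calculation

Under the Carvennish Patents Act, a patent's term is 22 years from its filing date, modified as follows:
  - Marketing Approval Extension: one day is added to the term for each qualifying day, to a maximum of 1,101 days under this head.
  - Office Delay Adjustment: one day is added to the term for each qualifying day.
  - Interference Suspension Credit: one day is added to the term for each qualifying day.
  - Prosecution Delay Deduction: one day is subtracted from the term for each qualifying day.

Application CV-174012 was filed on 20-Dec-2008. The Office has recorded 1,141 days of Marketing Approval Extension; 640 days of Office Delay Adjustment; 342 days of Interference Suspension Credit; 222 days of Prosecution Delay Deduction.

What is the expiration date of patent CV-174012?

Base term: filing date + 22 years → 20 December 2030.
Marketing Approval Extension: 1141 days claimed exceeds the 1101-day cap, so +1101 days → 25 December 2033.
Office Delay Adjustment: +640 days → 26 September 2035.
Interference Suspension Credit: +342 days → 2 September 2036.
Prosecution Delay Deduction: −222 days → 24 January 2036.

January 24, 2036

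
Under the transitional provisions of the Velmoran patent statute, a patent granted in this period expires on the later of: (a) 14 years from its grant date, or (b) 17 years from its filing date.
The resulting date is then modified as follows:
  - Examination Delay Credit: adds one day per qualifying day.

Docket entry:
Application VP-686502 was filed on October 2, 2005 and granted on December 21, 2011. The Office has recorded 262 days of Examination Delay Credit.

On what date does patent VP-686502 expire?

(a) grant + 14 years → 21 December 2025.
(b) filing + 17 years → 2 October 2022.
Later of the two: 21 December 2025.
Examination Delay Credit: +262 days → 9 September 2026.

2026-09-09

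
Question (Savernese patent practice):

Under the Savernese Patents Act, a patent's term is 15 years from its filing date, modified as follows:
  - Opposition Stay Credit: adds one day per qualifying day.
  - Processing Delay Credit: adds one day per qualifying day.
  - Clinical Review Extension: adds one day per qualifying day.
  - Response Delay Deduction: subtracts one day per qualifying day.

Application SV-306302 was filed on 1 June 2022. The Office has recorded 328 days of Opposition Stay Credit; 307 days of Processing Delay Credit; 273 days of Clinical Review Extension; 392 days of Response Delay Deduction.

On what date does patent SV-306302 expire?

Base term: filing date + 15 years → 1 June 2037.
Opposition Stay Credit: +328 days → 25 April 2038.
Processing Delay Credit: +307 days → 26 February 2039.
Clinical Review Extension: +273 days → 26 November 2039.
Response Delay Deduction: −392 days → 30 October 2038.

October 30, 2038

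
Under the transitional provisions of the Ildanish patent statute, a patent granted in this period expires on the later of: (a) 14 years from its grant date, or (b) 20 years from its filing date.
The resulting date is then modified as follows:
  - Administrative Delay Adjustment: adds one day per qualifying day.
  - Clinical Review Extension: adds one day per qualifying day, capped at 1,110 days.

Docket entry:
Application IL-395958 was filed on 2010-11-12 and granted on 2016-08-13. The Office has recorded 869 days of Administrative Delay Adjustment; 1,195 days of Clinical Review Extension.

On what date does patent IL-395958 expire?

(a) grant + 14 years → 13 August 2030.
(b) filing + 20 years → 12 November 2030.
Later of the two: 12 November 2030.
Administrative Delay Adjustment: +869 days → 30 March 2033.
Clinical Review Extension: 1195 days claimed exceeds the 1110-day cap, so +1110 days → 13 April 2036.

2036-04-13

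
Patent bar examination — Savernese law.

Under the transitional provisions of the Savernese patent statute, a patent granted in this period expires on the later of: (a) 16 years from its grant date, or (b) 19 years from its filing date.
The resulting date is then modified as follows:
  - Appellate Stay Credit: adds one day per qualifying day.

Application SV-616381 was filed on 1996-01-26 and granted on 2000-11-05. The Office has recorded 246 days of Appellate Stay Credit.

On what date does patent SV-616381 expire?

July 9, 2017

(a) grant + 16 years → 5 November 2016.
(b) filing + 19 years → 26 January 2015.
Later of the two: 5 November 2016.
Appellate Stay Credit: +246 days → 9 July 2017.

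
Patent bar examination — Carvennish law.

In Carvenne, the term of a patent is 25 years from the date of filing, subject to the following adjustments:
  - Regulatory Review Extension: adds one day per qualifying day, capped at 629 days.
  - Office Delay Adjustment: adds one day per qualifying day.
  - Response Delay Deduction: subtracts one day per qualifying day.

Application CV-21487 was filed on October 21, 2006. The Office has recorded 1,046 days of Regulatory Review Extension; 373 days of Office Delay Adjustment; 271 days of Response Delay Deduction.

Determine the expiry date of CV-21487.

Base term: filing date + 25 years → 21 October 2031.
Regulatory Review Extension: 1046 days claimed exceeds the 629-day cap, so +629 days → 11 July 2033.
Office Delay Adjustment: +373 days → 19 July 2034.
Response Delay Deduction: −271 days → 21 October 2033.

2033-10-21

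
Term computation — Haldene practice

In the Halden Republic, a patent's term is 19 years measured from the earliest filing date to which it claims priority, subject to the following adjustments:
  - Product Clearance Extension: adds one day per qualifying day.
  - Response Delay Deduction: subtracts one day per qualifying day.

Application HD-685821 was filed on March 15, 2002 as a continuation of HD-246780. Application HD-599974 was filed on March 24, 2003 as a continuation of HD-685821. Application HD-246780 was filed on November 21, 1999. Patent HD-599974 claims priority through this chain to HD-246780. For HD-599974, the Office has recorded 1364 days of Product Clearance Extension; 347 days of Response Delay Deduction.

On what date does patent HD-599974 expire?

Earliest priority filing: 21 November 1999.
Base term: 21 November 1999 + 19 years → 21 November 2018.
Product Clearance Extension: +1364 days → 16 August 2022.
Response Delay Deduction: −347 days → 3 September 2021.

September 3, 2021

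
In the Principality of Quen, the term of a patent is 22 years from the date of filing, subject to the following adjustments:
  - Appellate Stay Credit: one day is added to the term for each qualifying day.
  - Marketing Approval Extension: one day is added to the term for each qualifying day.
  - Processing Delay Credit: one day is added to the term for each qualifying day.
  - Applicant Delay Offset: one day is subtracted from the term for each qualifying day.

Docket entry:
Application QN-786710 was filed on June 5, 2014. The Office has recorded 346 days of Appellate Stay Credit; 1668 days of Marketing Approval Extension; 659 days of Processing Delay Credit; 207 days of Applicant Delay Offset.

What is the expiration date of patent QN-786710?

Base term: filing date + 22 years → 5 June 2036.
Appellate Stay Credit: +346 days → 17 May 2037.
Marketing Approval Extension: +1668 days → 10 December 2041.
Processing Delay Credit: +659 days → 30 September 2043.
Applicant Delay Offset: −207 days → 7 March 2043.

March 7, 2043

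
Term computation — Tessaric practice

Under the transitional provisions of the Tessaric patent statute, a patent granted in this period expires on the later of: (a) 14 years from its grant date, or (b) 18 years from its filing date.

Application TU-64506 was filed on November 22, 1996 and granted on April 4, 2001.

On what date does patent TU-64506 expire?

(a) grant + 14 years → 4 April 2015.
(b) filing + 18 years → 22 November 2014.
Later of the two: 4 April 2015.

2015-04-04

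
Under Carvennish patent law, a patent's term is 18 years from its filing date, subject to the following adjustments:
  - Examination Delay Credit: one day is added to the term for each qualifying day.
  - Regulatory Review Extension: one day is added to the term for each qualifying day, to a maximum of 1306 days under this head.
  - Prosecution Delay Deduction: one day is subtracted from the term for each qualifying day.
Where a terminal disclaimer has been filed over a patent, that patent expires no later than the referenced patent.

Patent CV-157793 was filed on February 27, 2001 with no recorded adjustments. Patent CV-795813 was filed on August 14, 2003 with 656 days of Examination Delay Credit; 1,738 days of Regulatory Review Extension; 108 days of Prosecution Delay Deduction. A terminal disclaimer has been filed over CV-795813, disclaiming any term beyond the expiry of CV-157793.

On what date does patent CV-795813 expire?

Natural term of CV-795813:
  Base: filing + 18 years → 14 August 2021.
  Examination Delay Credit: +656 days → 1 June 2023.
  Regulatory Review Extension: 1738 days claimed exceeds the 1306-day cap, so +1306 days → 28 December 2026.
  Prosecution Delay Deduction: −108 days → 11 September 2026.
Expiry of referenced patent CV-157793:
  Base: filing + 18 years → 27 February 2019.
Terminal disclaimer: CV-795813 expires on the earlier of 11 September 2026 and 27 February 2019.

February 27, 2019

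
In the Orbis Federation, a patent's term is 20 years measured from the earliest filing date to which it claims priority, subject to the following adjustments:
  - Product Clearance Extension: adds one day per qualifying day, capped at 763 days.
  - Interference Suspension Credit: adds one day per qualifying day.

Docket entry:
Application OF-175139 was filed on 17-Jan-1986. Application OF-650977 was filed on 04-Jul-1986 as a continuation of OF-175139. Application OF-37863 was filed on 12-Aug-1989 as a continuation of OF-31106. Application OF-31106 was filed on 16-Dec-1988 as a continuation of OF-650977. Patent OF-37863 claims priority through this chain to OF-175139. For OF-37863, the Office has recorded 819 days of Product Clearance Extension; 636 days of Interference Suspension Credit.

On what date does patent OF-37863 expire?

Earliest priority filing: 17 January 1986.
Base term: 17 January 1986 + 20 years → 17 January 2006.
Product Clearance Extension: 819 days claimed exceeds the 763-day cap, so +763 days → 19 February 2008.
Interference Suspension Credit: +636 days → 16 November 2009.

November 16, 2009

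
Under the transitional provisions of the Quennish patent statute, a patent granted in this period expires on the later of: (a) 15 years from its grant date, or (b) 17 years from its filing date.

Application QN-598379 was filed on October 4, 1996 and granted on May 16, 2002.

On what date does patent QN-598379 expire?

(a) grant + 15 years → 16 May 2017.
(b) filing + 17 years → 4 October 2013.
Later of the two: 16 May 2017.

2017-05-16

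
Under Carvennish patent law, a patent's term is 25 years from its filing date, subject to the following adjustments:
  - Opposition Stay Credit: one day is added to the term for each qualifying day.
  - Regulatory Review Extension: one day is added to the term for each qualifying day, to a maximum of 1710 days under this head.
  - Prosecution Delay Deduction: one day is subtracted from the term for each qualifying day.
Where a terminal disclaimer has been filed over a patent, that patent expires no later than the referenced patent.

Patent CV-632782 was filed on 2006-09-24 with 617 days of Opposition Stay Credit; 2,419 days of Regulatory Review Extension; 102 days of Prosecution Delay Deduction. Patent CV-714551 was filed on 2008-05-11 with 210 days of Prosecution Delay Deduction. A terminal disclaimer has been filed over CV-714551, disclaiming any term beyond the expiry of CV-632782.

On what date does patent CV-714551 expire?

October 13, 2032

Natural term of CV-714551:
  Base: filing + 25 years → 11 May 2033.
  Prosecution Delay Deduction: −210 days → 13 October 2032.
Expiry of referenced patent CV-632782:
  Base: filing + 25 years → 24 September 2031.
  Opposition Stay Credit: +617 days → 2 June 2033.
  Regulatory Review Extension: 2419 days claimed exceeds the 1710-day cap, so +1710 days → 6 February 2038.
  Prosecution Delay Deduction: −102 days → 27 October 2037.
Terminal disclaimer: CV-714551 expires on the earlier of 13 October 2032 and 27 October 2037.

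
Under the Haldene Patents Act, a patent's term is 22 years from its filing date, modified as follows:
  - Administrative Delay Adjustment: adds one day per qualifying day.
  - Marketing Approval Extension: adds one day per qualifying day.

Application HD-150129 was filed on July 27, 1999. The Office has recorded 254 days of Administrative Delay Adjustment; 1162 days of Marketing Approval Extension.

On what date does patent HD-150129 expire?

2025-06-12

Base term: filing date + 22 years → 27 July 2021.
Administrative Delay Adjustment: +254 days → 7 April 2022.
Marketing Approval Extension: +1162 days → 12 June 2025.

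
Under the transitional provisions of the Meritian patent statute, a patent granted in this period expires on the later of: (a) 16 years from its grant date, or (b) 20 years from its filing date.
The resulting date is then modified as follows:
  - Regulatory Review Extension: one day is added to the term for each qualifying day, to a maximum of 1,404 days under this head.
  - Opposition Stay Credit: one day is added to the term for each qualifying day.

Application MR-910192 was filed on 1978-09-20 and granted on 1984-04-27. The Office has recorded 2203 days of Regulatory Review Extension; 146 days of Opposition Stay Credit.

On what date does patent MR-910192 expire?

(a) grant + 16 years → 27 April 2000.
(b) filing + 20 years → 20 September 1998.
Later of the two: 27 April 2000.
Regulatory Review Extension: 2203 days claimed exceeds the 1404-day cap, so +1404 days → 1 March 2004.
Opposition Stay Credit: +146 days → 25 July 2004.

July 25, 2004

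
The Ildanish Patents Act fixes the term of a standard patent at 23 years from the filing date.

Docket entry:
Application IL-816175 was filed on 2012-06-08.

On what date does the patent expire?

Filing date + 23 years → 8 June 2035.

2035-06-08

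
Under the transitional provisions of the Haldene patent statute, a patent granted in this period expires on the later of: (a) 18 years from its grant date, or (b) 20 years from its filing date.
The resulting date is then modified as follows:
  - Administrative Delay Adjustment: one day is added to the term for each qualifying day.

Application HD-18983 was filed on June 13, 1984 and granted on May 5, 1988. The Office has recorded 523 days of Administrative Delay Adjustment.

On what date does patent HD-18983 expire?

2007-10-10

(a) grant + 18 years → 5 May 2006.
(b) filing + 20 years → 13 June 2004.
Later of the two: 5 May 2006.
Administrative Delay Adjustment: +523 days → 10 October 2007.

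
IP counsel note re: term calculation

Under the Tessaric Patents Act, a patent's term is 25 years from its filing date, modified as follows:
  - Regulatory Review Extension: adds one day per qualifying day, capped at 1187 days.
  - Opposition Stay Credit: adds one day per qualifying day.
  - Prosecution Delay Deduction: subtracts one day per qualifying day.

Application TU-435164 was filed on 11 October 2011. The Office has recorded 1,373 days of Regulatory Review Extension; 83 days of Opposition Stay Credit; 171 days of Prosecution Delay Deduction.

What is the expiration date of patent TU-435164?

Base term: filing date + 25 years → 11 October 2036.
Regulatory Review Extension: 1373 days claimed exceeds the 1187-day cap, so +1187 days → 11 January 2040.
Opposition Stay Credit: +83 days → 3 April 2040.
Prosecution Delay Deduction: −171 days → 15 October 2039.

October 15, 2039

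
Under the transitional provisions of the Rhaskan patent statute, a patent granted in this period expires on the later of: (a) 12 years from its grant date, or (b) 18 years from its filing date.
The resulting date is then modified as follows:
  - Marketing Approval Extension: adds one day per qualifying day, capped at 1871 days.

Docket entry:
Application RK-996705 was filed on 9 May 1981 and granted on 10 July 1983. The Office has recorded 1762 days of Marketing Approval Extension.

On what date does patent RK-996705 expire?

(a) grant + 12 years → 10 July 1995.
(b) filing + 18 years → 9 May 1999.
Later of the two: 9 May 1999.
Marketing Approval Extension: 1762 days (within the 1871-day cap) → +1762 days → 5 March 2004.

2004-03-05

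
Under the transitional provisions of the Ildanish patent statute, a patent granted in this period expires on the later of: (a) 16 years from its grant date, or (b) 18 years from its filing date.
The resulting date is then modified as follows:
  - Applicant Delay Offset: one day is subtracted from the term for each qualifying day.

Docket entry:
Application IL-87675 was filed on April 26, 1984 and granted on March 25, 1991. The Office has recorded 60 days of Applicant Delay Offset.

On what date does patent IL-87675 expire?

(a) grant + 16 years → 25 March 2007.
(b) filing + 18 years → 26 April 2002.
Later of the two: 25 March 2007.
Applicant Delay Offset: −60 days → 24 January 2007.

2007-01-24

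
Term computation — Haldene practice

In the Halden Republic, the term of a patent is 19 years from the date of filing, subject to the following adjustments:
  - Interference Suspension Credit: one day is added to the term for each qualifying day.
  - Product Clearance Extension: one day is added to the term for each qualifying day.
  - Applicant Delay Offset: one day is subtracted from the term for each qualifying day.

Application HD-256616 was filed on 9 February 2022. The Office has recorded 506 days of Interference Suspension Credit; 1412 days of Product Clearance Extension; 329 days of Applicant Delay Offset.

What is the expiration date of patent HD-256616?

Base term: filing date + 19 years → 9 February 2041.
Interference Suspension Credit: +506 days → 30 June 2042.
Product Clearance Extension: +1412 days → 12 May 2046.
Applicant Delay Offset: −329 days → 17 June 2045.

2045-06-17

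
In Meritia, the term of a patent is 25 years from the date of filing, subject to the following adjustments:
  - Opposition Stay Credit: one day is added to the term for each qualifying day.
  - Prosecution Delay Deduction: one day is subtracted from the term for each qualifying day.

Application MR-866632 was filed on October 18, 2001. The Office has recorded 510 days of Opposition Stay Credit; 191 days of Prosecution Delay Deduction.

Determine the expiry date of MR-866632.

September 2, 2027

Base term: filing date + 25 years → 18 October 2026.
Opposition Stay Credit: +510 days → 11 March 2028.
Prosecution Delay Deduction: −191 days → 2 September 2027.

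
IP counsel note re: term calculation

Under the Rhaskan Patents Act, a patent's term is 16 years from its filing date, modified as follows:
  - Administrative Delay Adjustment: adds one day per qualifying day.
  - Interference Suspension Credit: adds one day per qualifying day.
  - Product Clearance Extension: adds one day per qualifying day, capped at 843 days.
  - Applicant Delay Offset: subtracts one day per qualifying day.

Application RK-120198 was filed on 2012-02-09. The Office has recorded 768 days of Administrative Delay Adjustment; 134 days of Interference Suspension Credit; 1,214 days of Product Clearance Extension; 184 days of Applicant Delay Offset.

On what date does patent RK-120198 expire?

Base term: filing date + 16 years → 9 February 2028.
Administrative Delay Adjustment: +768 days → 18 March 2030.
Interference Suspension Credit: +134 days → 30 July 2030.
Product Clearance Extension: 1214 days claimed exceeds the 843-day cap, so +843 days → 19 November 2032.
Applicant Delay Offset: −184 days → 19 May 2032.

May 19, 2032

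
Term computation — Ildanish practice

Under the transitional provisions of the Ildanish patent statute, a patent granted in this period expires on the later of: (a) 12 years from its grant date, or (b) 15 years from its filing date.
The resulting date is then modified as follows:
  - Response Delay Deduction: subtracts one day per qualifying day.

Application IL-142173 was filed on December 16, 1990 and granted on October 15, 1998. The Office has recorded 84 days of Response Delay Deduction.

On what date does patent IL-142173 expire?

(a) grant + 12 years → 15 October 2010.
(b) filing + 15 years → 16 December 2005.
Later of the two: 15 October 2010.
Response Delay Deduction: −84 days → 23 July 2010.

July 23, 2010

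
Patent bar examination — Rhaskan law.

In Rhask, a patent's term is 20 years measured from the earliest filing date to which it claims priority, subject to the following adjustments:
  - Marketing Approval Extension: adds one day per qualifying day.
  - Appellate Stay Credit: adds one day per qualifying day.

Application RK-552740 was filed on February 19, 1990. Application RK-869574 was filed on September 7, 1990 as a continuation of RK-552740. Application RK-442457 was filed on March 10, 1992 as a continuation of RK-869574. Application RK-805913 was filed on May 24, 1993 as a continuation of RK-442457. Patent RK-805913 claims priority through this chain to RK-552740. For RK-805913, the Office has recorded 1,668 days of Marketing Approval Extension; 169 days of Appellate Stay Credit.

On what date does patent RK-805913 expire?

2015-03-02

Earliest priority filing: 19 February 1990.
Base term: 19 February 1990 + 20 years → 19 February 2010.
Marketing Approval Extension: +1668 days → 14 September 2014.
Appellate Stay Credit: +169 days → 2 March 2015.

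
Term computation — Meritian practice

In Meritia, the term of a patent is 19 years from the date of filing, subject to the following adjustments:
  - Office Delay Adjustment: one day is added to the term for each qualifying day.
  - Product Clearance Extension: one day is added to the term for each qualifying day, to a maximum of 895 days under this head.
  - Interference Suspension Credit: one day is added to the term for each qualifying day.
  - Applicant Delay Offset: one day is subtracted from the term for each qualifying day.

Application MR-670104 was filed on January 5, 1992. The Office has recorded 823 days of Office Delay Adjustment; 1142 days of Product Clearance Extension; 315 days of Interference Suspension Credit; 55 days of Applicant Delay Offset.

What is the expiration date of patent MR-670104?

Base term: filing date + 19 years → 5 January 2011.
Office Delay Adjustment: +823 days → 7 April 2013.
Product Clearance Extension: 1142 days claimed exceeds the 895-day cap, so +895 days → 19 September 2015.
Interference Suspension Credit: +315 days → 30 July 2016.
Applicant Delay Offset: −55 days → 5 June 2016.

2016-06-05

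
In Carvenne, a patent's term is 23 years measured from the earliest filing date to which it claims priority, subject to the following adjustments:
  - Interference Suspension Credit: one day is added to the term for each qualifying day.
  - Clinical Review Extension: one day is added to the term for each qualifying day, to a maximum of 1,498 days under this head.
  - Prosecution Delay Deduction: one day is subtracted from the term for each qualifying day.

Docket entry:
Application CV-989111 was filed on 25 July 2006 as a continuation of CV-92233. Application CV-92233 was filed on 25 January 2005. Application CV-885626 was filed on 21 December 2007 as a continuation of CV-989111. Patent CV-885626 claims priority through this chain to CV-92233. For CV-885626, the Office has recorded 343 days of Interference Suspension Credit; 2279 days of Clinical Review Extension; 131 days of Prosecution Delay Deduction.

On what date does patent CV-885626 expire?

Earliest priority filing: 25 January 2005.
Base term: 25 January 2005 + 23 years → 25 January 2028.
Interference Suspension Credit: +343 days → 2 January 2029.
Clinical Review Extension: 2279 days claimed exceeds the 1498-day cap, so +1498 days → 8 February 2033.
Prosecution Delay Deduction: −131 days → 30 September 2032.

2032-09-30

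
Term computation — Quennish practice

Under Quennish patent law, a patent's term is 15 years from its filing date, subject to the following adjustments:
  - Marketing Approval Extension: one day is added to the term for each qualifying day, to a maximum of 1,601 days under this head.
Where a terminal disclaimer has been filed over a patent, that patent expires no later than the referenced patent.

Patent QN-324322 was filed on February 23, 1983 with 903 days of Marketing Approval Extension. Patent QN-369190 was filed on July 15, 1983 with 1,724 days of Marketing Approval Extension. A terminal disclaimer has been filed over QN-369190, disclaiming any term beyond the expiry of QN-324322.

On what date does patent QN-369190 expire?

2000-08-14

Natural term of QN-369190:
  Base: filing + 15 years → 15 July 1998.
  Marketing Approval Extension: 1724 days claimed exceeds the 1601-day cap, so +1601 days → 2 December 2002.
Expiry of referenced patent QN-324322:
  Base: filing + 15 years → 23 February 1998.
  Marketing Approval Extension: 903 days (within the 1601-day cap) → +903 days → 14 August 2000.
Terminal disclaimer: QN-369190 expires on the earlier of 2 December 2002 and 14 August 2000.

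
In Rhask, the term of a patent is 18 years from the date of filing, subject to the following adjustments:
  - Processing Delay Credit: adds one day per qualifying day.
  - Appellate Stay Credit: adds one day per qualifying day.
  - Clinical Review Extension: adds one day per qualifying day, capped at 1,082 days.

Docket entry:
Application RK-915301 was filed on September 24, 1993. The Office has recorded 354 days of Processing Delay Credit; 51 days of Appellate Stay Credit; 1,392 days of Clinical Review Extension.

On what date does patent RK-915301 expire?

2015-10-20

Base term: filing date + 18 years → 24 September 2011.
Processing Delay Credit: +354 days → 12 September 2012.
Appellate Stay Credit: +51 days → 2 November 2012.
Clinical Review Extension: 1392 days claimed exceeds the 1082-day cap, so +1082 days → 20 October 2015.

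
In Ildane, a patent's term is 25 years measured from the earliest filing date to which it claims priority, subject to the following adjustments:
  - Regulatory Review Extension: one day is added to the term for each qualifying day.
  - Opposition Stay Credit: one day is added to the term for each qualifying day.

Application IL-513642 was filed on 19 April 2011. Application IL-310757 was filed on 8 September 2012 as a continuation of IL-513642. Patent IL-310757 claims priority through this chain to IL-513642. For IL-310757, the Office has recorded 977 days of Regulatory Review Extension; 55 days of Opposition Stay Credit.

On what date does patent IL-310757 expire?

Earliest priority filing: 19 April 2011.
Base term: 19 April 2011 + 25 years → 19 April 2036.
Regulatory Review Extension: +977 days → 22 December 2038.
Opposition Stay Credit: +55 days → 15 February 2039.

2039-02-15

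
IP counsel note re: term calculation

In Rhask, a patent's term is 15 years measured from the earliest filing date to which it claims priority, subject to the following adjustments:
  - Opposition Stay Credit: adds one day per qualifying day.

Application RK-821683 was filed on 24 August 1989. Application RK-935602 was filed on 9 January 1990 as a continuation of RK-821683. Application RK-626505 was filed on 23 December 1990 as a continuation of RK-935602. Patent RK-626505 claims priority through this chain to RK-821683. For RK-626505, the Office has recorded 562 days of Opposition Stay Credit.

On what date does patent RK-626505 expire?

Earliest priority filing: 24 August 1989.
Base term: 24 August 1989 + 15 years → 24 August 2004.
Opposition Stay Credit: +562 days → 9 March 2006.

March 9, 2006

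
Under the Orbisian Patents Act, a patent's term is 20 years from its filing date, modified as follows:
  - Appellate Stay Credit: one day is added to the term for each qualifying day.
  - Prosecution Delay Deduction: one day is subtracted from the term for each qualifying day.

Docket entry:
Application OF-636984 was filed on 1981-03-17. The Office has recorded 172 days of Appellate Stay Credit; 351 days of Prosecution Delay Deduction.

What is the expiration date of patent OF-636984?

Base term: filing date + 20 years → 17 March 2001.
Appellate Stay Credit: +172 days → 5 September 2001.
Prosecution Delay Deduction: −351 days → 19 September 2000.

September 19, 2000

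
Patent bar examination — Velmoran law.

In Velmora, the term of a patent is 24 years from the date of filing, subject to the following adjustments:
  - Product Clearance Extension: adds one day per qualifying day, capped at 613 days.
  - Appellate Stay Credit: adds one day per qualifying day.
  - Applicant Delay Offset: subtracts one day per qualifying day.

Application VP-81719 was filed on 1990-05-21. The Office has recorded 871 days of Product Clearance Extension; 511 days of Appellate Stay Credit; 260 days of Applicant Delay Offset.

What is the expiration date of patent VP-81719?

October 1, 2016

Base term: filing date + 24 years → 21 May 2014.
Product Clearance Extension: 871 days claimed exceeds the 613-day cap, so +613 days → 24 January 2016.
Appellate Stay Credit: +511 days → 18 June 2017.
Applicant Delay Offset: −260 days → 1 October 2016.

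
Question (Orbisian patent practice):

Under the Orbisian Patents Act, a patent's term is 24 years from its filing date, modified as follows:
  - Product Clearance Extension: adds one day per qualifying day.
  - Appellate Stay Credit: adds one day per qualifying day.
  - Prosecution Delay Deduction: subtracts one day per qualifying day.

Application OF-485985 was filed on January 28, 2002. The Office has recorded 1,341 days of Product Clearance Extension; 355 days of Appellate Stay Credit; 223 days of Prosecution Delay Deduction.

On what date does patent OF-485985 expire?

2030-02-09

Base term: filing date + 24 years → 28 January 2026.
Product Clearance Extension: +1341 days → 30 September 2029.
Appellate Stay Credit: +355 days → 20 September 2030.
Prosecution Delay Deduction: −223 days → 9 February 2030.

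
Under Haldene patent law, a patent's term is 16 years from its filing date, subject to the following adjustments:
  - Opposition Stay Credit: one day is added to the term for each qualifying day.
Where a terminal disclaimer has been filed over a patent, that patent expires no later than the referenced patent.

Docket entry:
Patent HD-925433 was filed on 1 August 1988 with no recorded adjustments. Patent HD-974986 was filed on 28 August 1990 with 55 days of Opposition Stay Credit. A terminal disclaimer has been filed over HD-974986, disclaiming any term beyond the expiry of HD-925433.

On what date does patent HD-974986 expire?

2004-08-01

Natural term of HD-974986:
  Base: filing + 16 years → 28 August 2006.
  Opposition Stay Credit: +55 days → 22 October 2006.
Expiry of referenced patent HD-925433:
  Base: filing + 16 years → 1 August 2004.
Terminal disclaimer: HD-974986 expires on the earlier of 22 October 2006 and 1 August 2004.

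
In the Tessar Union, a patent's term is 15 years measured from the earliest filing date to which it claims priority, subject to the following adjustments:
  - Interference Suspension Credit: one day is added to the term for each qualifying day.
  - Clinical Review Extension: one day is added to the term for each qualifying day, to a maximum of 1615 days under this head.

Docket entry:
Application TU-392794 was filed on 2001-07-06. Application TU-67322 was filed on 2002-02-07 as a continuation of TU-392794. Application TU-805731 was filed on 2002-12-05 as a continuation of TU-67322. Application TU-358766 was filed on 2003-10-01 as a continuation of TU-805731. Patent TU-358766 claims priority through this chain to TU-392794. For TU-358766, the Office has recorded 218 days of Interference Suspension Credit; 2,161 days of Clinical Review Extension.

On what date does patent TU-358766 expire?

Earliest priority filing: 6 July 2001.
Base term: 6 July 2001 + 15 years → 6 July 2016.
Interference Suspension Credit: +218 days → 9 February 2017.
Clinical Review Extension: 2161 days claimed exceeds the 1615-day cap, so +1615 days → 13 July 2021.

2021-07-13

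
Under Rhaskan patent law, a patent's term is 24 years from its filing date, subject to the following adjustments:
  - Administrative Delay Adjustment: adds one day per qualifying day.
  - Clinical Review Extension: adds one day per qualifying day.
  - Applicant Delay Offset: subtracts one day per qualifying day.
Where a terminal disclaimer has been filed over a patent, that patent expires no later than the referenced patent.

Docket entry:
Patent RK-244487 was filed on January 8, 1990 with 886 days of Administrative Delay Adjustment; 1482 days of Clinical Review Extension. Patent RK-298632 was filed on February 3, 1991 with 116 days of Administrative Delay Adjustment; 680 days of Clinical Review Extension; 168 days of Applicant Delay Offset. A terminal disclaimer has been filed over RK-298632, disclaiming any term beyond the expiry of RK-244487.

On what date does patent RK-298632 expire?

Natural term of RK-298632:
  Base: filing + 24 years → 3 February 2015.
  Administrative Delay Adjustment: +116 days → 30 May 2015.
  Clinical Review Extension: +680 days → 9 April 2017.
  Applicant Delay Offset: −168 days → 23 October 2016.
Expiry of referenced patent RK-244487:
  Base: filing + 24 years → 8 January 2014.
  Administrative Delay Adjustment: +886 days → 12 June 2016.
  Clinical Review Extension: +1482 days → 3 July 2020.
Terminal disclaimer: RK-298632 expires on the earlier of 23 October 2016 and 3 July 2020.

2016-10-23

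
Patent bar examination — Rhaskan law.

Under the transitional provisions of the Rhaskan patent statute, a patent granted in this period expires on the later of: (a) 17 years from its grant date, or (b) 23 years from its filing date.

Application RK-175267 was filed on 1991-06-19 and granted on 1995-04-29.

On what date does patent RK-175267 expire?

June 19, 2014

(a) grant + 17 years → 29 April 2012.
(b) filing + 23 years → 19 June 2014.
Later of the two: 19 June 2014.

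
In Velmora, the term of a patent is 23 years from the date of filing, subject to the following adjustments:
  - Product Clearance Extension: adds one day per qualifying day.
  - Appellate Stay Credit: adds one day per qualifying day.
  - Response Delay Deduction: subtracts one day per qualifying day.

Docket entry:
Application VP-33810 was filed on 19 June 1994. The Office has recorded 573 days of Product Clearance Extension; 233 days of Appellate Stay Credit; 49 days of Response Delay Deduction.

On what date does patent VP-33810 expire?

Base term: filing date + 23 years → 19 June 2017.
Product Clearance Extension: +573 days → 13 January 2019.
Appellate Stay Credit: +233 days → 3 September 2019.
Response Delay Deduction: −49 days → 16 July 2019.

July 16, 2019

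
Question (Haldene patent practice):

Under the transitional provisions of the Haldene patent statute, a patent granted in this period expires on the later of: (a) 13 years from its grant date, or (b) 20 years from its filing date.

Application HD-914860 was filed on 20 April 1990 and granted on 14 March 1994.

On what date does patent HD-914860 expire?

(a) grant + 13 years → 14 March 2007.
(b) filing + 20 years → 20 April 2010.
Later of the two: 20 April 2010.

2010-04-20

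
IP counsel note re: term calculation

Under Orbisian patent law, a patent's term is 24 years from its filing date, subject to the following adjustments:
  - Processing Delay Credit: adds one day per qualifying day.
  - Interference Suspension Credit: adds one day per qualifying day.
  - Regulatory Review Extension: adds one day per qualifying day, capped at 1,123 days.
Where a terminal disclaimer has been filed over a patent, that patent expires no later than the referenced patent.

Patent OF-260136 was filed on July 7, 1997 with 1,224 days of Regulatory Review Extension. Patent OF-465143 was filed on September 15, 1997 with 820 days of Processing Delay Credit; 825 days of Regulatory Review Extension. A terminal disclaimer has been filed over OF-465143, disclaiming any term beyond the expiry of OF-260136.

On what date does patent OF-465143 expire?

August 3, 2024

Natural term of OF-465143:
  Base: filing + 24 years → 15 September 2021.
  Processing Delay Credit: +820 days → 14 December 2023.
  Regulatory Review Extension: 825 days (within the 1123-day cap) → +825 days → 18 March 2026.
Expiry of referenced patent OF-260136:
  Base: filing + 24 years → 7 July 2021.
  Regulatory Review Extension: 1224 days claimed exceeds the 1123-day cap, so +1123 days → 3 August 2024.
Terminal disclaimer: OF-465143 expires on the earlier of 18 March 2026 and 3 August 2024.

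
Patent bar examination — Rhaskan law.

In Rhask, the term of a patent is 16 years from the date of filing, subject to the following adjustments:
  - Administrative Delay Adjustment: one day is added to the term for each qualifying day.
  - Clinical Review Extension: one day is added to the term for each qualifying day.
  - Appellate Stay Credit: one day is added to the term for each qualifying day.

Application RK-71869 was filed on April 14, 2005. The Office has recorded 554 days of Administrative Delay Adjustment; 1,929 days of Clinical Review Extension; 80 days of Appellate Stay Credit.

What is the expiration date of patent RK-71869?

Base term: filing date + 16 years → 14 April 2021.
Administrative Delay Adjustment: +554 days → 20 October 2022.
Clinical Review Extension: +1929 days → 31 January 2028.
Appellate Stay Credit: +80 days → 20 April 2028.

April 20, 2028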